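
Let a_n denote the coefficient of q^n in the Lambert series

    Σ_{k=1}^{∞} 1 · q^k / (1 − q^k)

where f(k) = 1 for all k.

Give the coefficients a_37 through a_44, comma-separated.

n=37: 37·1 1·37  f→[1+1]=2
d|38:{1,2,19,38}  Σf=1+1+1+1=4
q^39  k|39↦f(k): 39:1 13:1 3:1 1:1  a_39=4
d|40:{1,2,4,5,8,10,20,40}  Σf=1+1+1+1+1+1+1+1=8
[q^41] f(41)=1,f(1)=1 ⇒ 2
[q^42] f(1)=1,f(2)=1,f(3)=1,f(6)=1,f(7)=1,f(14)=1,f(21)=1,f(42)=1 ⇒ 8
d|43:{43,1}  Σf=1+1=2
[q^44] f(44)=1,f(22)=1,f(11)=1,f(4)=1,f(2)=1,f(1)=1 ⇒ 6

2, 4, 4, 8, 2, 8, 2, 6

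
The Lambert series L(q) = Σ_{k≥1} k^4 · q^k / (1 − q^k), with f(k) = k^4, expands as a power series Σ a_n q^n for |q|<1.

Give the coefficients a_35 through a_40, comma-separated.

1503652, 1813539, 1874162, 2215474, 2342084, 2734994

n=35: 1·35 5·7 7·5 35·1  f→[1+625+2401+1500625]=1503652
[q^36] f(36)=1679616,f(18)=104976,f(12)=20736,f(9)=6561,f(6)=1296,f(4)=256,f(3)=81,f(2)=16,f(1)=1 ⇒ 1813539
[q^37] f(1)=1,f(37)=1874161 ⇒ 1874162
d|38:{1,2,19,38}  Σf=1+16+130321+2085136=2215474
[q^39] f(1)=1,f(3)=81,f(13)=28561,f(39)=2313441 ⇒ 2342084
q^40  k|40↦f(k): 1:1 2:16 4:256 5:625 8:4096 10:10000 20:160000 40:2560000  a_40=2734994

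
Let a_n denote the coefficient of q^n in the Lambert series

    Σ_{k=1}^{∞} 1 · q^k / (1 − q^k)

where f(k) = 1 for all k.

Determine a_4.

a_4 = 3

[q^4] f(4)=1,f(2)=1,f(1)=1 ⇒ 3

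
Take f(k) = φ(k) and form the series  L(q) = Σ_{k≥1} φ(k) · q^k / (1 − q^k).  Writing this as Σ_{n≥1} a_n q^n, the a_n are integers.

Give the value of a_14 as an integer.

n=14: 1·14 2·7 7·2 14·1  φ→[1+1+6+6]=14

a_14 = 14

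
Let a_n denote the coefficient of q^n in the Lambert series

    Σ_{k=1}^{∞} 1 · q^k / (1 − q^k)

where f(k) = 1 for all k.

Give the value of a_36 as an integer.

a_36 = 9

[q^36] f(1)=1,f(2)=1,f(3)=1,f(4)=1,f(6)=1,f(9)=1,f(12)=1,f(18)=1,f(36)=1 ⇒ 9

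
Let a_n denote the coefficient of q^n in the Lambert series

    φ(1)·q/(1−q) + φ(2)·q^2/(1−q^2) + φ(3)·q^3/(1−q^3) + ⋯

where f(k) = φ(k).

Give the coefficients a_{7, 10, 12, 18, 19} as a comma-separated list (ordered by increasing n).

q^7  k|7↦φ(k): 7:6 1:1  a_7=7
[q^10] φ(10)=4,φ(5)=4,φ(2)=1,φ(1)=1 ⇒ 10
q^12  k|12↦φ(k): 12:4 6:2 4:2 3:2 2:1 1:1  a_12=12
[q^18] φ(18)=6,φ(9)=6,φ(6)=2,φ(3)=2,φ(2)=1,φ(1)=1 ⇒ 18
d|19:{1,19}  Σφ=1+18=19

7, 10, 12, 18, 19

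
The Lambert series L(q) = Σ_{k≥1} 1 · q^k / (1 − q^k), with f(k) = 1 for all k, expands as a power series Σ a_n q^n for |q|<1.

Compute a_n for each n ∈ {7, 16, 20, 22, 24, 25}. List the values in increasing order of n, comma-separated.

[q^7] f(7)=1,f(1)=1 ⇒ 2
[q^16] f(16)=1,f(8)=1,f(4)=1,f(2)=1,f(1)=1 ⇒ 5
q^20  k|20↦f(k): 1:1 2:1 4:1 5:1 10:1 20:1  a_20=6
d|22:{22,11,2,1}  Σf=1+1+1+1=4
d|24:{1,2,3,4,6,8,12,24}  Σf=1+1+1+1+1+1+1+1=8
n=25: 25·1 5·5 1·25  f→[1+1+1]=3

2, 5, 6, 4, 8, 3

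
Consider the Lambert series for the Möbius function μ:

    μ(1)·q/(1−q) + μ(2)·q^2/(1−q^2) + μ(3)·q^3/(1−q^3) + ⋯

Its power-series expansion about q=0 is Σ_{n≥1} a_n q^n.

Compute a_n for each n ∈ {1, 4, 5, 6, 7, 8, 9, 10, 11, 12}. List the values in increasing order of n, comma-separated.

1, 0, 0, 0, 0, 0, 0, 0, 0, 0

d|1:{1}  Σμ=1=1
[q^4] μ(1)=1,μ(2)=-1,μ(4)=0 ⇒ 0
n=5: 1·5 5·1  μ→[1+(-1)]=0
d|6:{6,3,2,1}  Σμ=1+(-1)+(-1)+1=0
q^7  k|7↦μ(k): 1:1 7:-1  a_7=0
q^8  k|8↦μ(k): 1:1 2:-1 4:0 8:0  a_8=0
[q^9] μ(9)=0,μ(3)=-1,μ(1)=1 ⇒ 0
q^10  k|10↦μ(k): 10:1 5:-1 2:-1 1:1  a_10=0
[q^11] μ(11)=-1,μ(1)=1 ⇒ 0
q^12  k|12↦μ(k): 1:1 2:-1 3:-1 4:0 6:1 12:0  a_12=0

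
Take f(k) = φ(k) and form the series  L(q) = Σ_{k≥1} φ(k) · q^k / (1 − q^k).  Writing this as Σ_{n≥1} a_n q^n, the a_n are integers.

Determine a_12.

q^12  k|12↦φ(k): 12:4 6:2 4:2 3:2 2:1 1:1  a_12=12

a_12 = 12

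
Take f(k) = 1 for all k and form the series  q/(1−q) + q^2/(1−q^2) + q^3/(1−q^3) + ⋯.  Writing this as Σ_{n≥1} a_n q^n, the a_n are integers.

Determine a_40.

q^40  k|40↦f(k): 40:1 20:1 10:1 8:1 5:1 4:1 2:1 1:1  a_40=8

a_40 = 8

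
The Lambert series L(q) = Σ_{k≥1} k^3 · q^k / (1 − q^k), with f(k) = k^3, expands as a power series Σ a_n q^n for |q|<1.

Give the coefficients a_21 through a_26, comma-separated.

9632, 11988, 12168, 16380, 15751, 19782

[q^21] f(21)=9261,f(7)=343,f(3)=27,f(1)=1 ⇒ 9632
n=22: 1·22 2·11 11·2 22·1  f→[1+8+1331+10648]=11988
[q^23] f(1)=1,f(23)=12167 ⇒ 12168
d|24:{24,12,8,6,4,3,2,1}  Σf=13824+1728+512+216+64+27+8+1=16380
d|25:{1,5,25}  Σf=1+125+15625=15751
d|26:{1,2,13,26}  Σf=1+8+2197+17576=19782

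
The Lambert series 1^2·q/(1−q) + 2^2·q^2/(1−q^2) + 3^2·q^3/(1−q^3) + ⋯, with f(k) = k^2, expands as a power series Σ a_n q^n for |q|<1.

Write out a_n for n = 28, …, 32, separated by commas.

q^28  k|28↦f(k): 28:784 14:196 7:49 4:16 2:4 1:1  a_28=1050
q^29  k|29↦f(k): 29:841 1:1  a_29=842
q^30  k|30↦f(k): 30:900 15:225 10:100 6:36 5:25 3:9 2:4 1:1  a_30=1300
q^31  k|31↦f(k): 1:1 31:961  a_31=962
d|32:{1,2,4,8,16,32}  Σf=1+4+16+64+256+1024=1365

1050, 842, 1300, 962, 1365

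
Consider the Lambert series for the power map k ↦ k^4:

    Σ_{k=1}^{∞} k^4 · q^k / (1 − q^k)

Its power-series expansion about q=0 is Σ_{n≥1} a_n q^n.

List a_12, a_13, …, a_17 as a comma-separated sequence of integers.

[q^12] f(12)=20736,f(6)=1296,f(4)=256,f(3)=81,f(2)=16,f(1)=1 ⇒ 22386
n=13: 13·1 1·13  f→[28561+1]=28562
q^14  k|14↦f(k): 14:38416 7:2401 2:16 1:1  a_14=40834
q^15  k|15↦f(k): 15:50625 5:625 3:81 1:1  a_15=51332
[q^16] f(1)=1,f(2)=16,f(4)=256,f(8)=4096,f(16)=65536 ⇒ 69905
q^17  k|17↦f(k): 1:1 17:83521  a_17=83522

22386, 28562, 40834, 51332, 69905, 83522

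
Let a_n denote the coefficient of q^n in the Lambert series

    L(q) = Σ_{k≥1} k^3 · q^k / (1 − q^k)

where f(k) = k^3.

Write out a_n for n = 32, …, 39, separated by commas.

q^32  k|32↦f(k): 1:1 2:8 4:64 8:512 16:4096 32:32768  a_32=37449
q^33  k|33↦f(k): 33:35937 11:1331 3:27 1:1  a_33=37296
[q^34] f(1)=1,f(2)=8,f(17)=4913,f(34)=39304 ⇒ 44226
[q^35] f(35)=42875,f(7)=343,f(5)=125,f(1)=1 ⇒ 43344
d|36:{1,2,3,4,6,9,12,18,36}  Σf=1+8+27+64+216+729+1728+5832+46656=55261
q^37  k|37↦f(k): 37:50653 1:1  a_37=50654
d|38:{38,19,2,1}  Σf=54872+6859+8+1=61740
d|39:{1,3,13,39}  Σf=1+27+2197+59319=61544

37449, 37296, 44226, 43344, 55261, 50654, 61740, 61544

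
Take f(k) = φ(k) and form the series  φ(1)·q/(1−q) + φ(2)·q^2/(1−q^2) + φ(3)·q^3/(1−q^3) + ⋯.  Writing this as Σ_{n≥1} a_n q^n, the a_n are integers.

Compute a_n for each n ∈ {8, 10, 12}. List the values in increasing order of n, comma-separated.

d|8:{8,4,2,1}  Σφ=4+2+1+1=8
d|10:{10,5,2,1}  Σφ=4+4+1+1=10
q^12  k|12↦φ(k): 1:1 2:1 3:2 4:2 6:2 12:4  a_12=12

8, 10, 12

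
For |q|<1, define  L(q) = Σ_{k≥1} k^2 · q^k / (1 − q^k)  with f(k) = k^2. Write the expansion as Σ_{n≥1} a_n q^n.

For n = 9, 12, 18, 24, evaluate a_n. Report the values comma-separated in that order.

d|9:{1,3,9}  Σf=1+9+81=91
[q^12] f(1)=1,f(2)=4,f(3)=9,f(4)=16,f(6)=36,f(12)=144 ⇒ 210
d|18:{18,9,6,3,2,1}  Σf=324+81+36+9+4+1=455
[q^24] f(1)=1,f(2)=4,f(3)=9,f(4)=16,f(6)=36,f(8)=64,f(12)=144,f(24)=576 ⇒ 850

91, 210, 455, 850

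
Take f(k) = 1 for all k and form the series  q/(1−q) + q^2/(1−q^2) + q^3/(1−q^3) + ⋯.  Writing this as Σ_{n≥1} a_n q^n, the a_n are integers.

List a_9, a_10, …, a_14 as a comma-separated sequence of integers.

3, 4, 2, 6, 2, 4

n=9: 1·9 3·3 9·1  f→[1+1+1]=3
[q^10] f(1)=1,f(2)=1,f(5)=1,f(10)=1 ⇒ 4
q^11  k|11↦f(k): 1:1 11:1  a_11=2
q^12  k|12↦f(k): 1:1 2:1 3:1 4:1 6:1 12:1  a_12=6
n=13: 1·13 13·1  f→[1+1]=2
[q^14] f(14)=1,f(7)=1,f(2)=1,f(1)=1 ⇒ 4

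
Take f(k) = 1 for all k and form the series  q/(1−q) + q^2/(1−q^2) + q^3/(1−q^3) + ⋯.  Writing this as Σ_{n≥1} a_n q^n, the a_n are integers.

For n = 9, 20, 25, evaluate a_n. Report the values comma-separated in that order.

d|9:{1,3,9}  Σf=1+1+1=3
d|20:{20,10,5,4,2,1}  Σf=1+1+1+1+1+1=6
n=25: 1·25 5·5 25·1  f→[1+1+1]=3

3, 6, 3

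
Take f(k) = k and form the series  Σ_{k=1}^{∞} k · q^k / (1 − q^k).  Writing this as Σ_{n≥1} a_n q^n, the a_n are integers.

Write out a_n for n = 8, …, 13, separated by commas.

q^8  k|8↦f(k): 8:8 4:4 2:2 1:1  a_8=15
n=9: 9·1 3·3 1·9  f→[9+3+1]=13
d|10:{10,5,2,1}  Σf=10+5+2+1=18
n=11: 11·1 1·11  f→[11+1]=12
d|12:{12,6,4,3,2,1}  Σf=12+6+4+3+2+1=28
q^13  k|13↦f(k): 13:13 1:1  a_13=14

15, 13, 18, 12, 28, 14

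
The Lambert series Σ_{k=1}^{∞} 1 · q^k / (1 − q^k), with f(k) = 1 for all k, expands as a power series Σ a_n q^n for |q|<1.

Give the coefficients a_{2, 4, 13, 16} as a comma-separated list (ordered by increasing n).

2, 3, 2, 5

q^2  k|2↦f(k): 1:1 2:1  a_2=2
n=4: 1·4 2·2 4·1  f→[1+1+1]=3
[q^13] f(13)=1,f(1)=1 ⇒ 2
n=16: 16·1 8·2 4·4 2·8 1·16  f→[1+1+1+1+1]=5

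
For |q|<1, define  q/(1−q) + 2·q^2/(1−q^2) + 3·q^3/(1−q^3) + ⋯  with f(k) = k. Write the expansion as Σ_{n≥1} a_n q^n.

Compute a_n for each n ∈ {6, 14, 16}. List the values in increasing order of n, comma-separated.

q^6  k|6↦f(k): 6:6 3:3 2:2 1:1  a_6=12
n=14: 1·14 2·7 7·2 14·1  f→[1+2+7+14]=24
d|16:{16,8,4,2,1}  Σf=16+8+4+2+1=31

12, 24, 31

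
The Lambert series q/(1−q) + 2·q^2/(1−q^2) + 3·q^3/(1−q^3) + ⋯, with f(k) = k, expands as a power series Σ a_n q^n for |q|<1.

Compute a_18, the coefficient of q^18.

a_18 = 39

d|18:{1,2,3,6,9,18}  Σf=1+2+3+6+9+18=39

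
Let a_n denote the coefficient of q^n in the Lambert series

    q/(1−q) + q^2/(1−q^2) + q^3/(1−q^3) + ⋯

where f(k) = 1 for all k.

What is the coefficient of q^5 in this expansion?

a_5 = 2

n=5: 5·1 1·5  f→[1+1]=2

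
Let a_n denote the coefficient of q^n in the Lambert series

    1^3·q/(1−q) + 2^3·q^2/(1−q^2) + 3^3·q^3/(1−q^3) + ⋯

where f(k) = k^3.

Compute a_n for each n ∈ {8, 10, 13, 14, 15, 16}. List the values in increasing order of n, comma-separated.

585, 1134, 2198, 3096, 3528, 4681

[q^8] f(1)=1,f(2)=8,f(4)=64,f(8)=512 ⇒ 585
d|10:{1,2,5,10}  Σf=1+8+125+1000=1134
q^13  k|13↦f(k): 1:1 13:2197  a_13=2198
q^14  k|14↦f(k): 14:2744 7:343 2:8 1:1  a_14=3096
n=15: 15·1 5·3 3·5 1·15  f→[3375+125+27+1]=3528
n=16: 1·16 2·8 4·4 8·2 16·1  f→[1+8+64+512+4096]=4681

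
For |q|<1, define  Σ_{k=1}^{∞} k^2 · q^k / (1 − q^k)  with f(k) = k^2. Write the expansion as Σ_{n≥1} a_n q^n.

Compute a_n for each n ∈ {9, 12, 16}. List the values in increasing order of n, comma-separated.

n=9: 1·9 3·3 9·1  f→[1+9+81]=91
q^12  k|12↦f(k): 12:144 6:36 4:16 3:9 2:4 1:1  a_12=210
q^16  k|16↦f(k): 16:256 8:64 4:16 2:4 1:1  a_16=341

91, 210, 341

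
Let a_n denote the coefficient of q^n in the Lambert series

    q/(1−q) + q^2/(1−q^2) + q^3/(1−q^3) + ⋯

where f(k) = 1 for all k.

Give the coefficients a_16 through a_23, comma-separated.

5, 2, 6, 2, 6, 4, 4, 2

q^16  k|16↦f(k): 16:1 8:1 4:1 2:1 1:1  a_16=5
d|17:{1,17}  Σf=1+1=2
d|18:{1,2,3,6,9,18}  Σf=1+1+1+1+1+1=6
d|19:{1,19}  Σf=1+1=2
d|20:{1,2,4,5,10,20}  Σf=1+1+1+1+1+1=6
d|21:{21,7,3,1}  Σf=1+1+1+1=4
n=22: 22·1 11·2 2·11 1·22  f→[1+1+1+1]=4
d|23:{23,1}  Σf=1+1=2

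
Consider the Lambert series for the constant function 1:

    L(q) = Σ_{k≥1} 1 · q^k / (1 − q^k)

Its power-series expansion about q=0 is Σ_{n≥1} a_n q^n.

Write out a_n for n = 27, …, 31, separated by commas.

4, 6, 2, 8, 2

d|27:{27,9,3,1}  Σf=1+1+1+1=4
q^28  k|28↦f(k): 28:1 14:1 7:1 4:1 2:1 1:1  a_28=6
n=29: 1·29 29·1  f→[1+1]=2
n=30: 30·1 15·2 10·3 6·5 5·6 3·10 2·15 1·30  f→[1+1+1+1+1+1+1+1]=8
d|31:{31,1}  Σf=1+1=2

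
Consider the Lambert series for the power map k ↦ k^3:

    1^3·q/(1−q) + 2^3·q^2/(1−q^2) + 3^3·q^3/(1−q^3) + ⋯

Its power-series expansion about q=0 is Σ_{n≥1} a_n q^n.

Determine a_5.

q^5  k|5↦f(k): 5:125 1:1  a_5=126

a_5 = 126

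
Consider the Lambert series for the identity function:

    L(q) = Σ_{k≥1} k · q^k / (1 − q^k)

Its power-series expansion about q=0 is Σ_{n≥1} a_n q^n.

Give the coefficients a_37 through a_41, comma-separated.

d|37:{37,1}  Σf=37+1=38
q^38  k|38↦f(k): 1:1 2:2 19:19 38:38  a_38=60
d|39:{39,13,3,1}  Σf=39+13+3+1=56
[q^40] f(40)=40,f(20)=20,f(10)=10,f(8)=8,f(5)=5,f(4)=4,f(2)=2,f(1)=1 ⇒ 90
[q^41] f(41)=41,f(1)=1 ⇒ 42

38, 60, 56, 90, 42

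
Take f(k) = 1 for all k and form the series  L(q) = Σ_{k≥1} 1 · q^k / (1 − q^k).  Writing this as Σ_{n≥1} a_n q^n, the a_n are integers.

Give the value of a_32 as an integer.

d|32:{1,2,4,8,16,32}  Σf=1+1+1+1+1+1=6

a_32 = 6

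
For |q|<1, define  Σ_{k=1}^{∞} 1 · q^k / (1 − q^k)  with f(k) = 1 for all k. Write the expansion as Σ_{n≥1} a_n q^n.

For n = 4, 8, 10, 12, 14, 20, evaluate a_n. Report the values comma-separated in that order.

3, 4, 4, 6, 4, 6

q^4  k|4↦f(k): 1:1 2:1 4:1  a_4=3
d|8:{1,2,4,8}  Σf=1+1+1+1=4
[q^10] f(1)=1,f(2)=1,f(5)=1,f(10)=1 ⇒ 4
n=12: 12·1 6·2 4·3 3·4 2·6 1·12  f→[1+1+1+1+1+1]=6
n=14: 14·1 7·2 2·7 1·14  f→[1+1+1+1]=4
[q^20] f(20)=1,f(10)=1,f(5)=1,f(4)=1,f(2)=1,f(1)=1 ⇒ 6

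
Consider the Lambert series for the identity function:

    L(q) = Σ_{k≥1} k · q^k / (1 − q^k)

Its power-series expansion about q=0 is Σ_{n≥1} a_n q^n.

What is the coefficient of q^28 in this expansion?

q^28  k|28↦f(k): 28:28 14:14 7:7 4:4 2:2 1:1  a_28=56

a_28 = 56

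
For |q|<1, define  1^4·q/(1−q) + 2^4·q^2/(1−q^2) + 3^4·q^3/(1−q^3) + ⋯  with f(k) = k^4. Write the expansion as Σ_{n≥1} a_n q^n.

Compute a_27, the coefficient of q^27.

a_27 = 538084

q^27  k|27↦f(k): 27:531441 9:6561 3:81 1:1  a_27=538084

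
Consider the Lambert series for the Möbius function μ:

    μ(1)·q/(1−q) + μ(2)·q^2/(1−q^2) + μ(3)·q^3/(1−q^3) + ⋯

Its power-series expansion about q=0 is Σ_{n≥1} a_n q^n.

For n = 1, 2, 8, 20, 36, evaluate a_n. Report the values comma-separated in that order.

1, 0, 0, 0, 0

q^1  k|1↦μ(k): 1:1  a_1=1
n=2: 1·2 2·1  μ→[1+(-1)]=0
d|8:{8,4,2,1}  Σμ=0+0+(-1)+1=0
n=20: 20·1 10·2 5·4 4·5 2·10 1·20  μ→[0+1+(-1)+0+(-1)+1]=0
q^36  k|36↦μ(k): 1:1 2:-1 3:-1 4:0 6:1 9:0 12:0 18:0 36:0  a_36=0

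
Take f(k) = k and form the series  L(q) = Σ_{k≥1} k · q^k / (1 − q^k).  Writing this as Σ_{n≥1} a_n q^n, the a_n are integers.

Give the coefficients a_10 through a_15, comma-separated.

q^10  k|10↦f(k): 10:10 5:5 2:2 1:1  a_10=18
d|11:{11,1}  Σf=11+1=12
n=12: 12·1 6·2 4·3 3·4 2·6 1·12  f→[12+6+4+3+2+1]=28
q^13  k|13↦f(k): 1:1 13:13  a_13=14
n=14: 1·14 2·7 7·2 14·1  f→[1+2+7+14]=24
q^15  k|15↦f(k): 15:15 5:5 3:3 1:1  a_15=24

18, 12, 28, 14, 24, 24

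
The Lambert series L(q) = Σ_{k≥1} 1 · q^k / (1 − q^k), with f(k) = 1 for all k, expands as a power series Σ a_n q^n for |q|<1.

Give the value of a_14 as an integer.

d|14:{1,2,7,14}  Σf=1+1+1+1=4

a_14 = 4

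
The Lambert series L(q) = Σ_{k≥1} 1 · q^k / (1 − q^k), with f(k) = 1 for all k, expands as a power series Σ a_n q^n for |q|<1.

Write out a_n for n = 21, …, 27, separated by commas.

4, 4, 2, 8, 3, 4, 4

d|21:{21,7,3,1}  Σf=1+1+1+1=4
q^22  k|22↦f(k): 22:1 11:1 2:1 1:1  a_22=4
q^23  k|23↦f(k): 1:1 23:1  a_23=2
[q^24] f(1)=1,f(2)=1,f(3)=1,f(4)=1,f(6)=1,f(8)=1,f(12)=1,f(24)=1 ⇒ 8
[q^25] f(1)=1,f(5)=1,f(25)=1 ⇒ 3
d|26:{1,2,13,26}  Σf=1+1+1+1=4
q^27  k|27↦f(k): 27:1 9:1 3:1 1:1  a_27=4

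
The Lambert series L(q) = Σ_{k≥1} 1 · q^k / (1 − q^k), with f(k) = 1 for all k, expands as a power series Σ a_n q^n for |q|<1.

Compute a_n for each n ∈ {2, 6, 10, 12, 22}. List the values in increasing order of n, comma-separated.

2, 4, 4, 6, 4

[q^2] f(2)=1,f(1)=1 ⇒ 2
[q^6] f(1)=1,f(2)=1,f(3)=1,f(6)=1 ⇒ 4
n=10: 1·10 2·5 5·2 10·1  f→[1+1+1+1]=4
n=12: 1·12 2·6 3·4 4·3 6·2 12·1  f→[1+1+1+1+1+1]=6
q^22  k|22↦f(k): 1:1 2:1 11:1 22:1  a_22=4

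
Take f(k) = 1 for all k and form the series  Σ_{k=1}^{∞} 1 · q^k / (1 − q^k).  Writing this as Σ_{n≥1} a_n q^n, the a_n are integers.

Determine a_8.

a_8 = 4

d|8:{8,4,2,1}  Σf=1+1+1+1=4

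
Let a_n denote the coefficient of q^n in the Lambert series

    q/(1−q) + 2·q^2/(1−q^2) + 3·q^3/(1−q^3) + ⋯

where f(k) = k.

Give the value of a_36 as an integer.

a_36 = 91

[q^36] f(1)=1,f(2)=2,f(3)=3,f(4)=4,f(6)=6,f(9)=9,f(12)=12,f(18)=18,f(36)=36 ⇒ 91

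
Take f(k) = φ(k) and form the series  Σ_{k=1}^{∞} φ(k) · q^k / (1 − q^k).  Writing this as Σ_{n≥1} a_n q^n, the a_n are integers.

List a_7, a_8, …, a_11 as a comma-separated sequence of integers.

q^7  k|7↦φ(k): 7:6 1:1  a_7=7
n=8: 1·8 2·4 4·2 8·1  φ→[1+1+2+4]=8
d|9:{9,3,1}  Σφ=6+2+1=9
d|10:{1,2,5,10}  Σφ=1+1+4+4=10
n=11: 1·11 11·1  φ→[1+10]=11

7, 8, 9, 10, 11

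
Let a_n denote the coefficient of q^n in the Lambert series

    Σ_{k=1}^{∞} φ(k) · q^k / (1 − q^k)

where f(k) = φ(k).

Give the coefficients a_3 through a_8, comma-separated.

q^3  k|3↦φ(k): 3:2 1:1  a_3=3
d|4:{1,2,4}  Σφ=1+1+2=4
n=5: 1·5 5·1  φ→[1+4]=5
d|6:{1,2,3,6}  Σφ=1+1+2+2=6
q^7  k|7↦φ(k): 1:1 7:6  a_7=7
q^8  k|8↦φ(k): 8:4 4:2 2:1 1:1  a_8=8

3, 4, 5, 6, 7, 8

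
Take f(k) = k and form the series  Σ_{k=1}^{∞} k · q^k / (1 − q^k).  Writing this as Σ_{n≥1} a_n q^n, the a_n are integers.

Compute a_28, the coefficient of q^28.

a_28 = 56

q^28  k|28↦f(k): 28:28 14:14 7:7 4:4 2:2 1:1  a_28=56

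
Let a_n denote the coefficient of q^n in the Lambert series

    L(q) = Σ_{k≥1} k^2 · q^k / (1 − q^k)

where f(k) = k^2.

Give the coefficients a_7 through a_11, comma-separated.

q^7  k|7↦f(k): 7:49 1:1  a_7=50
[q^8] f(1)=1,f(2)=4,f(4)=16,f(8)=64 ⇒ 85
d|9:{9,3,1}  Σf=81+9+1=91
n=10: 10·1 5·2 2·5 1·10  f→[100+25+4+1]=130
q^11  k|11↦f(k): 1:1 11:121  a_11=122

50, 85, 91, 130, 122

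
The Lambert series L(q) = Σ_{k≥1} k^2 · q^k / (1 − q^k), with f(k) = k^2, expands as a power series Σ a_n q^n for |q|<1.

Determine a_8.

a_8 = 85

q^8  k|8↦f(k): 8:64 4:16 2:4 1:1  a_8=85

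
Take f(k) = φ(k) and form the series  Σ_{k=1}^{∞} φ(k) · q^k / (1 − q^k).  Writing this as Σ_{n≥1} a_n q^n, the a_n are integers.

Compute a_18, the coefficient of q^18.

q^18  k|18↦φ(k): 18:6 9:6 6:2 3:2 2:1 1:1  a_18=18

a_18 = 18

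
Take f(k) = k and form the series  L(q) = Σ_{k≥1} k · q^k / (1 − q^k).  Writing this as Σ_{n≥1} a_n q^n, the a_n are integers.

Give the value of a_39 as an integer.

a_39 = 56

d|39:{39,13,3,1}  Σf=39+13+3+1=56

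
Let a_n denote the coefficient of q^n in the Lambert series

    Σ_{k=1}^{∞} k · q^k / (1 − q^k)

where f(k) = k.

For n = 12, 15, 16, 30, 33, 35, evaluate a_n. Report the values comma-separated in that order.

[q^12] f(1)=1,f(2)=2,f(3)=3,f(4)=4,f(6)=6,f(12)=12 ⇒ 28
n=15: 1·15 3·5 5·3 15·1  f→[1+3+5+15]=24
[q^16] f(16)=16,f(8)=8,f(4)=4,f(2)=2,f(1)=1 ⇒ 31
d|30:{30,15,10,6,5,3,2,1}  Σf=30+15+10+6+5+3+2+1=72
q^33  k|33↦f(k): 33:33 11:11 3:3 1:1  a_33=48
n=35: 35·1 7·5 5·7 1·35  f→[35+7+5+1]=48

28, 24, 31, 72, 48, 48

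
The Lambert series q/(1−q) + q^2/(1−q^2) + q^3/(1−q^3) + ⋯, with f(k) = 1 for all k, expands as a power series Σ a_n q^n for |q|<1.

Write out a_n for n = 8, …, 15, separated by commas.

4, 3, 4, 2, 6, 2, 4, 4

[q^8] f(1)=1,f(2)=1,f(4)=1,f(8)=1 ⇒ 4
q^9  k|9↦f(k): 1:1 3:1 9:1  a_9=3
n=10: 1·10 2·5 5·2 10·1  f→[1+1+1+1]=4
n=11: 11·1 1·11  f→[1+1]=2
[q^12] f(12)=1,f(6)=1,f(4)=1,f(3)=1,f(2)=1,f(1)=1 ⇒ 6
[q^13] f(13)=1,f(1)=1 ⇒ 2
n=14: 14·1 7·2 2·7 1·14  f→[1+1+1+1]=4
q^15  k|15↦f(k): 1:1 3:1 5:1 15:1  a_15=4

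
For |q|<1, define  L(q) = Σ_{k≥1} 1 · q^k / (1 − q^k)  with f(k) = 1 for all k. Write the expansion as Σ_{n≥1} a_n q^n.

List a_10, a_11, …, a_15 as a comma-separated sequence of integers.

4, 2, 6, 2, 4, 4

d|10:{1,2,5,10}  Σf=1+1+1+1=4
d|11:{1,11}  Σf=1+1=2
d|12:{1,2,3,4,6,12}  Σf=1+1+1+1+1+1=6
d|13:{1,13}  Σf=1+1=2
q^14  k|14↦f(k): 14:1 7:1 2:1 1:1  a_14=4
d|15:{15,5,3,1}  Σf=1+1+1+1=4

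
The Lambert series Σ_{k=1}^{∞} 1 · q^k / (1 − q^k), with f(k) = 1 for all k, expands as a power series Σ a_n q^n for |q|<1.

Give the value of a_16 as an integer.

a_16 = 5

[q^16] f(16)=1,f(8)=1,f(4)=1,f(2)=1,f(1)=1 ⇒ 5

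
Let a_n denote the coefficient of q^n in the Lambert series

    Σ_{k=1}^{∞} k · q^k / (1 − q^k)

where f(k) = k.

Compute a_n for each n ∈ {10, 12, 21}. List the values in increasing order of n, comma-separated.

[q^10] f(10)=10,f(5)=5,f(2)=2,f(1)=1 ⇒ 18
[q^12] f(12)=12,f(6)=6,f(4)=4,f(3)=3,f(2)=2,f(1)=1 ⇒ 28
q^21  k|21↦f(k): 21:21 7:7 3:3 1:1  a_21=32

18, 28, 32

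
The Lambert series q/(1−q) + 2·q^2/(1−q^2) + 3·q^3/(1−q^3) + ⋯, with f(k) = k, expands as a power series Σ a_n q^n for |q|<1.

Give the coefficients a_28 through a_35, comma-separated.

56, 30, 72, 32, 63, 48, 54, 48

[q^28] f(28)=28,f(14)=14,f(7)=7,f(4)=4,f(2)=2,f(1)=1 ⇒ 56
q^29  k|29↦f(k): 1:1 29:29  a_29=30
q^30  k|30↦f(k): 1:1 2:2 3:3 5:5 6:6 10:10 15:15 30:30  a_30=72
q^31  k|31↦f(k): 1:1 31:31  a_31=32
[q^32] f(1)=1,f(2)=2,f(4)=4,f(8)=8,f(16)=16,f(32)=32 ⇒ 63
[q^33] f(1)=1,f(3)=3,f(11)=11,f(33)=33 ⇒ 48
d|34:{1,2,17,34}  Σf=1+2+17+34=54
d|35:{1,5,7,35}  Σf=1+5+7+35=48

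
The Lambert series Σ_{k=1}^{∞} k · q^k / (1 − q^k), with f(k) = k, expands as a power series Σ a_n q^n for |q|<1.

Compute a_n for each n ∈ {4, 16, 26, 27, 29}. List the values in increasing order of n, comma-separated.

7, 31, 42, 40, 30

d|4:{1,2,4}  Σf=1+2+4=7
[q^16] f(16)=16,f(8)=8,f(4)=4,f(2)=2,f(1)=1 ⇒ 31
[q^26] f(26)=26,f(13)=13,f(2)=2,f(1)=1 ⇒ 42
d|27:{27,9,3,1}  Σf=27+9+3+1=40
[q^29] f(29)=29,f(1)=1 ⇒ 30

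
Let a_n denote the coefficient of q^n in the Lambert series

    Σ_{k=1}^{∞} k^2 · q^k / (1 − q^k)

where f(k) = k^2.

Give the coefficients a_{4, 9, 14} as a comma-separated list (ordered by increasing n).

21, 91, 250

[q^4] f(1)=1,f(2)=4,f(4)=16 ⇒ 21
d|9:{1,3,9}  Σf=1+9+81=91
d|14:{1,2,7,14}  Σf=1+4+49+196=250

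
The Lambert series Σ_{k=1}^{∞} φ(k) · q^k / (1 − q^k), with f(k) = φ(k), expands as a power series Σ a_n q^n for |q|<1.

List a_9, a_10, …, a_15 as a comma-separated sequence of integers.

d|9:{1,3,9}  Σφ=1+2+6=9
q^10  k|10↦φ(k): 1:1 2:1 5:4 10:4  a_10=10
n=11: 11·1 1·11  φ→[10+1]=11
[q^12] φ(1)=1,φ(2)=1,φ(3)=2,φ(4)=2,φ(6)=2,φ(12)=4 ⇒ 12
d|13:{1,13}  Σφ=1+12=13
d|14:{1,2,7,14}  Σφ=1+1+6+6=14
q^15  k|15↦φ(k): 15:8 5:4 3:2 1:1  a_15=15

9, 10, 11, 12, 13, 14, 15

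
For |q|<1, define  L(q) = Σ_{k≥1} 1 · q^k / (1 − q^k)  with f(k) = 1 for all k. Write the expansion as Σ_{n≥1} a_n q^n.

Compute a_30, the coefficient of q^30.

a_30 = 8

q^30  k|30↦f(k): 30:1 15:1 10:1 6:1 5:1 3:1 2:1 1:1  a_30=8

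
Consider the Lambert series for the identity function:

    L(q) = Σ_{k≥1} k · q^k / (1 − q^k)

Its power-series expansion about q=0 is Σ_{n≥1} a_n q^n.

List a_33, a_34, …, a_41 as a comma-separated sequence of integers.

[q^33] f(33)=33,f(11)=11,f(3)=3,f(1)=1 ⇒ 48
d|34:{34,17,2,1}  Σf=34+17+2+1=54
d|35:{35,7,5,1}  Σf=35+7+5+1=48
n=36: 1·36 2·18 3·12 4·9 6·6 9·4 12·3 18·2 36·1  f→[1+2+3+4+6+9+12+18+36]=91
[q^37] f(1)=1,f(37)=37 ⇒ 38
n=38: 38·1 19·2 2·19 1·38  f→[38+19+2+1]=60
[q^39] f(1)=1,f(3)=3,f(13)=13,f(39)=39 ⇒ 56
[q^40] f(1)=1,f(2)=2,f(4)=4,f(5)=5,f(8)=8,f(10)=10,f(20)=20,f(40)=40 ⇒ 90
d|41:{41,1}  Σf=41+1=42

48, 54, 48, 91, 38, 60, 56, 90, 42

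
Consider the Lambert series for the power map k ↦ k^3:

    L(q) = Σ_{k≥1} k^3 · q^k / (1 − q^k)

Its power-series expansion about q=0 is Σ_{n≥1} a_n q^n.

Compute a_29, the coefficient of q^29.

q^29  k|29↦f(k): 29:24389 1:1  a_29=24390

a_29 = 24390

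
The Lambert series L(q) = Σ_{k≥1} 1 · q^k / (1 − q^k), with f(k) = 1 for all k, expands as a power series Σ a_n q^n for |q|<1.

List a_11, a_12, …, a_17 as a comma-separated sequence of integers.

q^11  k|11↦f(k): 1:1 11:1  a_11=2
[q^12] f(12)=1,f(6)=1,f(4)=1,f(3)=1,f(2)=1,f(1)=1 ⇒ 6
q^13  k|13↦f(k): 1:1 13:1  a_13=2
q^14  k|14↦f(k): 1:1 2:1 7:1 14:1  a_14=4
d|15:{15,5,3,1}  Σf=1+1+1+1=4
n=16: 1·16 2·8 4·4 8·2 16·1  f→[1+1+1+1+1]=5
[q^17] f(1)=1,f(17)=1 ⇒ 2

2, 6, 2, 4, 4, 5, 2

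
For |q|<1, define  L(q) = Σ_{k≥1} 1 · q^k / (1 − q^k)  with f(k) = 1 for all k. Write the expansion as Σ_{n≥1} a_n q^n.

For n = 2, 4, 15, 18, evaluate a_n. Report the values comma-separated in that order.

d|2:{1,2}  Σf=1+1=2
d|4:{4,2,1}  Σf=1+1+1=3
[q^15] f(15)=1,f(5)=1,f(3)=1,f(1)=1 ⇒ 4
n=18: 18·1 9·2 6·3 3·6 2·9 1·18  f→[1+1+1+1+1+1]=6

2, 3, 4, 6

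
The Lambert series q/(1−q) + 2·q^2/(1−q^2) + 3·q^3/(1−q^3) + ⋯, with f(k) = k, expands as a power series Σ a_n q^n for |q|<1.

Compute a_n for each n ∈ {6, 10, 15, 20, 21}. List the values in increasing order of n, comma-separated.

n=6: 1·6 2·3 3·2 6·1  f→[1+2+3+6]=12
q^10  k|10↦f(k): 10:10 5:5 2:2 1:1  a_10=18
d|15:{15,5,3,1}  Σf=15+5+3+1=24
d|20:{20,10,5,4,2,1}  Σf=20+10+5+4+2+1=42
q^21  k|21↦f(k): 21:21 7:7 3:3 1:1  a_21=32

12, 18, 24, 42, 32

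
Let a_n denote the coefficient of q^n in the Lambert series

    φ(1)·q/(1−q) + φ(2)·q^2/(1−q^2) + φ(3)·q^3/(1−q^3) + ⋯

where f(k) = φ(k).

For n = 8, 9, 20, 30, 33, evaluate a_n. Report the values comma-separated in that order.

n=8: 1·8 2·4 4·2 8·1  φ→[1+1+2+4]=8
d|9:{9,3,1}  Σφ=6+2+1=9
[q^20] φ(1)=1,φ(2)=1,φ(4)=2,φ(5)=4,φ(10)=4,φ(20)=8 ⇒ 20
[q^30] φ(30)=8,φ(15)=8,φ(10)=4,φ(6)=2,φ(5)=4,φ(3)=2,φ(2)=1,φ(1)=1 ⇒ 30
[q^33] φ(33)=20,φ(11)=10,φ(3)=2,φ(1)=1 ⇒ 33

8, 9, 20, 30, 33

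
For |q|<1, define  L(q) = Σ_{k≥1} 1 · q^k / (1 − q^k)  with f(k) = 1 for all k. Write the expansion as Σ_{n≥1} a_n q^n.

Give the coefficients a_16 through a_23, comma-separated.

5, 2, 6, 2, 6, 4, 4, 2

q^16  k|16↦f(k): 16:1 8:1 4:1 2:1 1:1  a_16=5
n=17: 1·17 17·1  f→[1+1]=2
[q^18] f(1)=1,f(2)=1,f(3)=1,f(6)=1,f(9)=1,f(18)=1 ⇒ 6
d|19:{1,19}  Σf=1+1=2
q^20  k|20↦f(k): 20:1 10:1 5:1 4:1 2:1 1:1  a_20=6
d|21:{21,7,3,1}  Σf=1+1+1+1=4
q^22  k|22↦f(k): 22:1 11:1 2:1 1:1  a_22=4
[q^23] f(23)=1,f(1)=1 ⇒ 2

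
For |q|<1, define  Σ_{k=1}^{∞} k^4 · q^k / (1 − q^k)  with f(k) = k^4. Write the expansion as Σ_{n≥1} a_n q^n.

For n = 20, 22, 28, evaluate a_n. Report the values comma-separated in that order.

n=20: 20·1 10·2 5·4 4·5 2·10 1·20  f→[160000+10000+625+256+16+1]=170898
q^22  k|22↦f(k): 22:234256 11:14641 2:16 1:1  a_22=248914
d|28:{1,2,4,7,14,28}  Σf=1+16+256+2401+38416+614656=655746

170898, 248914, 655746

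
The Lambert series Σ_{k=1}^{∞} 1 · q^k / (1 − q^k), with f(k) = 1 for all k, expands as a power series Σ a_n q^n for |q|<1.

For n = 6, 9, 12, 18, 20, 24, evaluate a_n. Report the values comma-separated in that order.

4, 3, 6, 6, 6, 8

q^6  k|6↦f(k): 1:1 2:1 3:1 6:1  a_6=4
d|9:{1,3,9}  Σf=1+1+1=3
q^12  k|12↦f(k): 12:1 6:1 4:1 3:1 2:1 1:1  a_12=6
[q^18] f(18)=1,f(9)=1,f(6)=1,f(3)=1,f(2)=1,f(1)=1 ⇒ 6
[q^20] f(20)=1,f(10)=1,f(5)=1,f(4)=1,f(2)=1,f(1)=1 ⇒ 6
n=24: 1·24 2·12 3·8 4·6 6·4 8·3 12·2 24·1  f→[1+1+1+1+1+1+1+1]=8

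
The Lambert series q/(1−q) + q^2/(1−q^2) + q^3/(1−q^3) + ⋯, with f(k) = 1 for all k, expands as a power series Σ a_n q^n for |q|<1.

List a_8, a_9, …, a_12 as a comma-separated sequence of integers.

4, 3, 4, 2, 6

q^8  k|8↦f(k): 8:1 4:1 2:1 1:1  a_8=4
q^9  k|9↦f(k): 9:1 3:1 1:1  a_9=3
d|10:{10,5,2,1}  Σf=1+1+1+1=4
d|11:{11,1}  Σf=1+1=2
n=12: 1·12 2·6 3·4 4·3 6·2 12·1  f→[1+1+1+1+1+1]=6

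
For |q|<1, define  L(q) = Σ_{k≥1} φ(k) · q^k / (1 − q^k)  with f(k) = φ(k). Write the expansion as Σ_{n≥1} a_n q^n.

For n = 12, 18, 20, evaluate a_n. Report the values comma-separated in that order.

d|12:{1,2,3,4,6,12}  Σφ=1+1+2+2+2+4=12
d|18:{18,9,6,3,2,1}  Σφ=6+6+2+2+1+1=18
n=20: 1·20 2·10 4·5 5·4 10·2 20·1  φ→[1+1+2+4+4+8]=20

12, 18, 20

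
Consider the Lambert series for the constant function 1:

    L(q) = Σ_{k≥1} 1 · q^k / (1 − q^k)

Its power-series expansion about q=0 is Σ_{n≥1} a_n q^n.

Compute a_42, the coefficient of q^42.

d|42:{42,21,14,7,6,3,2,1}  Σf=1+1+1+1+1+1+1+1=8

a_42 = 8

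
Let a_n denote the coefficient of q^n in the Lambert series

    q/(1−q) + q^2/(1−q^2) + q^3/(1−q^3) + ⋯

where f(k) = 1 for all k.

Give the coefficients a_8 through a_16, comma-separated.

[q^8] f(1)=1,f(2)=1,f(4)=1,f(8)=1 ⇒ 4
[q^9] f(1)=1,f(3)=1,f(9)=1 ⇒ 3
n=10: 10·1 5·2 2·5 1·10  f→[1+1+1+1]=4
d|11:{11,1}  Σf=1+1=2
q^12  k|12↦f(k): 12:1 6:1 4:1 3:1 2:1 1:1  a_12=6
n=13: 13·1 1·13  f→[1+1]=2
[q^14] f(1)=1,f(2)=1,f(7)=1,f(14)=1 ⇒ 4
q^15  k|15↦f(k): 15:1 5:1 3:1 1:1  a_15=4
[q^16] f(1)=1,f(2)=1,f(4)=1,f(8)=1,f(16)=1 ⇒ 5

4, 3, 4, 2, 6, 2, 4, 4, 5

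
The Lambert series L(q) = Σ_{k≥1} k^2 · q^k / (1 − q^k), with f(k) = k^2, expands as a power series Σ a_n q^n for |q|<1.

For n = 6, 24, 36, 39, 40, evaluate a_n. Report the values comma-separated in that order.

50, 850, 1911, 1700, 2210

q^6  k|6↦f(k): 6:36 3:9 2:4 1:1  a_6=50
d|24:{1,2,3,4,6,8,12,24}  Σf=1+4+9+16+36+64+144+576=850
q^36  k|36↦f(k): 1:1 2:4 3:9 4:16 6:36 9:81 12:144 18:324 36:1296  a_36=1911
[q^39] f(1)=1,f(3)=9,f(13)=169,f(39)=1521 ⇒ 1700
d|40:{1,2,4,5,8,10,20,40}  Σf=1+4+16+25+64+100+400+1600=2210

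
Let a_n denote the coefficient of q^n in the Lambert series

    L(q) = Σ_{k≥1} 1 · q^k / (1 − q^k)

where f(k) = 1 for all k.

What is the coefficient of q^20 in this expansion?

a_20 = 6

d|20:{20,10,5,4,2,1}  Σf=1+1+1+1+1+1=6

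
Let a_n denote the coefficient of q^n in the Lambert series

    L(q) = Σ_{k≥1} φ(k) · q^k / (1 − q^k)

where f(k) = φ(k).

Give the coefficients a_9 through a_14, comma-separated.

d|9:{1,3,9}  Σφ=1+2+6=9
[q^10] φ(10)=4,φ(5)=4,φ(2)=1,φ(1)=1 ⇒ 10
[q^11] φ(11)=10,φ(1)=1 ⇒ 11
q^12  k|12↦φ(k): 12:4 6:2 4:2 3:2 2:1 1:1  a_12=12
[q^13] φ(1)=1,φ(13)=12 ⇒ 13
n=14: 14·1 7·2 2·7 1·14  φ→[6+6+1+1]=14

9, 10, 11, 12, 13, 14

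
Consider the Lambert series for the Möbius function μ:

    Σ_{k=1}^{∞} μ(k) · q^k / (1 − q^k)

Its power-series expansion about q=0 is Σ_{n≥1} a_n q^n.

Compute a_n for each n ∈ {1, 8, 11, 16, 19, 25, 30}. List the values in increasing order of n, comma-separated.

q^1  k|1↦μ(k): 1:1  a_1=1
q^8  k|8↦μ(k): 1:1 2:-1 4:0 8:0  a_8=0
n=11: 11·1 1·11  μ→[(-1)+1]=0
[q^16] μ(1)=1,μ(2)=-1,μ(4)=0,μ(8)=0,μ(16)=0 ⇒ 0
d|19:{19,1}  Σμ=(-1)+1=0
[q^25] μ(25)=0,μ(5)=-1,μ(1)=1 ⇒ 0
q^30  k|30↦μ(k): 30:-1 15:1 10:1 6:1 5:-1 3:-1 2:-1 1:1  a_30=0

1, 0, 0, 0, 0, 0, 0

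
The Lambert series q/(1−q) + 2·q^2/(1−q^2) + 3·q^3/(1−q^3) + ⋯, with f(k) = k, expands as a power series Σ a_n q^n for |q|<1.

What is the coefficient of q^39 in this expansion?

[q^39] f(39)=39,f(13)=13,f(3)=3,f(1)=1 ⇒ 56

a_39 = 56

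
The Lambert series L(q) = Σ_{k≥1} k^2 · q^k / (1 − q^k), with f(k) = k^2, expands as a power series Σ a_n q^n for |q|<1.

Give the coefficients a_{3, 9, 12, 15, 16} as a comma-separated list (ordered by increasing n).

[q^3] f(1)=1,f(3)=9 ⇒ 10
n=9: 9·1 3·3 1·9  f→[81+9+1]=91
d|12:{1,2,3,4,6,12}  Σf=1+4+9+16+36+144=210
q^15  k|15↦f(k): 15:225 5:25 3:9 1:1  a_15=260
d|16:{16,8,4,2,1}  Σf=256+64+16+4+1=341

10, 91, 210, 260, 341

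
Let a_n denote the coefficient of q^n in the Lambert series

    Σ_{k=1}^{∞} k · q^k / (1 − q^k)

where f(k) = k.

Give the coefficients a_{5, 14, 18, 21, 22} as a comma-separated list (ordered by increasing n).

6, 24, 39, 32, 36

d|5:{5,1}  Σf=5+1=6
[q^14] f(1)=1,f(2)=2,f(7)=7,f(14)=14 ⇒ 24
q^18  k|18↦f(k): 18:18 9:9 6:6 3:3 2:2 1:1  a_18=39
n=21: 1·21 3·7 7·3 21·1  f→[1+3+7+21]=32
d|22:{1,2,11,22}  Σf=1+2+11+22=36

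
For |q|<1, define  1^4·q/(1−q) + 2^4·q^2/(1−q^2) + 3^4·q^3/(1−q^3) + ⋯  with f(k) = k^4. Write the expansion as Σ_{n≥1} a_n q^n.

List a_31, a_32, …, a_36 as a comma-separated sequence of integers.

923522, 1118481, 1200644, 1419874, 1503652, 1813539

[q^31] f(31)=923521,f(1)=1 ⇒ 923522
[q^32] f(1)=1,f(2)=16,f(4)=256,f(8)=4096,f(16)=65536,f(32)=1048576 ⇒ 1118481
d|33:{1,3,11,33}  Σf=1+81+14641+1185921=1200644
d|34:{1,2,17,34}  Σf=1+16+83521+1336336=1419874
n=35: 1·35 5·7 7·5 35·1  f→[1+625+2401+1500625]=1503652
[q^36] f(1)=1,f(2)=16,f(3)=81,f(4)=256,f(6)=1296,f(9)=6561,f(12)=20736,f(18)=104976,f(36)=1679616 ⇒ 1813539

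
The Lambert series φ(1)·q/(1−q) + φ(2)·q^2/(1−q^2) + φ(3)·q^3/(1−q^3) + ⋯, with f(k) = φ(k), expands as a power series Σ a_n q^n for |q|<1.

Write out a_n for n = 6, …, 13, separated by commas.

[q^6] φ(6)=2,φ(3)=2,φ(2)=1,φ(1)=1 ⇒ 6
q^7  k|7↦φ(k): 7:6 1:1  a_7=7
n=8: 1·8 2·4 4·2 8·1  φ→[1+1+2+4]=8
d|9:{1,3,9}  Σφ=1+2+6=9
d|10:{1,2,5,10}  Σφ=1+1+4+4=10
q^11  k|11↦φ(k): 1:1 11:10  a_11=11
d|12:{12,6,4,3,2,1}  Σφ=4+2+2+2+1+1=12
n=13: 13·1 1·13  φ→[12+1]=13

6, 7, 8, 9, 10, 11, 12, 13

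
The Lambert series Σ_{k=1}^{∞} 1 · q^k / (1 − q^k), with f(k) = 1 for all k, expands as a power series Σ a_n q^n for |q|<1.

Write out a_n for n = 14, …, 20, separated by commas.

4, 4, 5, 2, 6, 2, 6

[q^14] f(1)=1,f(2)=1,f(7)=1,f(14)=1 ⇒ 4
d|15:{1,3,5,15}  Σf=1+1+1+1=4
n=16: 1·16 2·8 4·4 8·2 16·1  f→[1+1+1+1+1]=5
n=17: 1·17 17·1  f→[1+1]=2
q^18  k|18↦f(k): 18:1 9:1 6:1 3:1 2:1 1:1  a_18=6
d|19:{1,19}  Σf=1+1=2
d|20:{20,10,5,4,2,1}  Σf=1+1+1+1+1+1=6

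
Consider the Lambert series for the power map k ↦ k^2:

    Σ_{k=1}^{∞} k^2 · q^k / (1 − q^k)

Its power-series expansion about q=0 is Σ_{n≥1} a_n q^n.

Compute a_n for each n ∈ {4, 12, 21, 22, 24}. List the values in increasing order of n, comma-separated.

21, 210, 500, 610, 850

[q^4] f(4)=16,f(2)=4,f(1)=1 ⇒ 21
d|12:{12,6,4,3,2,1}  Σf=144+36+16+9+4+1=210
d|21:{21,7,3,1}  Σf=441+49+9+1=500
[q^22] f(1)=1,f(2)=4,f(11)=121,f(22)=484 ⇒ 610
d|24:{24,12,8,6,4,3,2,1}  Σf=576+144+64+36+16+9+4+1=850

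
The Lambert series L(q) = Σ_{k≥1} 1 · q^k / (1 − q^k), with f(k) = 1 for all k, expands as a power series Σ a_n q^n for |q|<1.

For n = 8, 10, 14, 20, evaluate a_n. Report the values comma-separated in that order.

q^8  k|8↦f(k): 8:1 4:1 2:1 1:1  a_8=4
[q^10] f(1)=1,f(2)=1,f(5)=1,f(10)=1 ⇒ 4
[q^14] f(14)=1,f(7)=1,f(2)=1,f(1)=1 ⇒ 4
q^20  k|20↦f(k): 1:1 2:1 4:1 5:1 10:1 20:1  a_20=6

4, 4, 4, 6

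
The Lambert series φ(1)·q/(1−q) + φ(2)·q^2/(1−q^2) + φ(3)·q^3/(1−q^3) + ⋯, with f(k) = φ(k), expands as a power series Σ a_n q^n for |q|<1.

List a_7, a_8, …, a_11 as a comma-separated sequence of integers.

[q^7] φ(7)=6,φ(1)=1 ⇒ 7
[q^8] φ(8)=4,φ(4)=2,φ(2)=1,φ(1)=1 ⇒ 8
q^9  k|9↦φ(k): 9:6 3:2 1:1  a_9=9
n=10: 1·10 2·5 5·2 10·1  φ→[1+1+4+4]=10
q^11  k|11↦φ(k): 1:1 11:10  a_11=11

7, 8, 9, 10, 11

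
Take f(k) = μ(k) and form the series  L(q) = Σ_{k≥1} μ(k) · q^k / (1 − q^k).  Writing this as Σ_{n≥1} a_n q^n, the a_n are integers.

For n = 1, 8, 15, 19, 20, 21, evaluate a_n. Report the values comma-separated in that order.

d|1:{1}  Σμ=1=1
q^8  k|8↦μ(k): 8:0 4:0 2:-1 1:1  a_8=0
q^15  k|15↦μ(k): 15:1 5:-1 3:-1 1:1  a_15=0
d|19:{19,1}  Σμ=(-1)+1=0
n=20: 1·20 2·10 4·5 5·4 10·2 20·1  μ→[1+(-1)+0+(-1)+1+0]=0
n=21: 1·21 3·7 7·3 21·1  μ→[1+(-1)+(-1)+1]=0

1, 0, 0, 0, 0, 0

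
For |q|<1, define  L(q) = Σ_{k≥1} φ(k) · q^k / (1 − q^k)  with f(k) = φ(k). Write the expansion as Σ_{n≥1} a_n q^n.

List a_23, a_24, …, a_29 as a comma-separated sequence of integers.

q^23  k|23↦φ(k): 23:22 1:1  a_23=23
d|24:{1,2,3,4,6,8,12,24}  Σφ=1+1+2+2+2+4+4+8=24
d|25:{25,5,1}  Σφ=20+4+1=25
[q^26] φ(26)=12,φ(13)=12,φ(2)=1,φ(1)=1 ⇒ 26
[q^27] φ(1)=1,φ(3)=2,φ(9)=6,φ(27)=18 ⇒ 27
n=28: 1·28 2·14 4·7 7·4 14·2 28·1  φ→[1+1+2+6+6+12]=28
q^29  k|29↦φ(k): 1:1 29:28  a_29=29

23, 24, 25, 26, 27, 28, 29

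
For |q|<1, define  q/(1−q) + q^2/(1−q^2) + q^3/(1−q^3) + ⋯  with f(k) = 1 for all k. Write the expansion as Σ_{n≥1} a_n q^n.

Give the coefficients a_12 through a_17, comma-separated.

q^12  k|12↦f(k): 1:1 2:1 3:1 4:1 6:1 12:1  a_12=6
[q^13] f(13)=1,f(1)=1 ⇒ 2
q^14  k|14↦f(k): 1:1 2:1 7:1 14:1  a_14=4
[q^15] f(15)=1,f(5)=1,f(3)=1,f(1)=1 ⇒ 4
[q^16] f(16)=1,f(8)=1,f(4)=1,f(2)=1,f(1)=1 ⇒ 5
[q^17] f(1)=1,f(17)=1 ⇒ 2

6, 2, 4, 4, 5, 2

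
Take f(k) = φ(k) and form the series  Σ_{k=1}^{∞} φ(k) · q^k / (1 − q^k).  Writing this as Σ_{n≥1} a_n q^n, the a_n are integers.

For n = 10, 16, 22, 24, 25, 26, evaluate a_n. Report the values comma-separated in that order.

[q^10] φ(10)=4,φ(5)=4,φ(2)=1,φ(1)=1 ⇒ 10
n=16: 16·1 8·2 4·4 2·8 1·16  φ→[8+4+2+1+1]=16
q^22  k|22↦φ(k): 1:1 2:1 11:10 22:10  a_22=22
d|24:{24,12,8,6,4,3,2,1}  Σφ=8+4+4+2+2+2+1+1=24
q^25  k|25↦φ(k): 25:20 5:4 1:1  a_25=25
d|26:{26,13,2,1}  Σφ=12+12+1+1=26

10, 16, 22, 24, 25, 26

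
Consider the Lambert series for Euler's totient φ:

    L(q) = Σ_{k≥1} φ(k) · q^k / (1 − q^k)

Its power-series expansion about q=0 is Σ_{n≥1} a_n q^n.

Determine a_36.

d|36:{36,18,12,9,6,4,3,2,1}  Σφ=12+6+4+6+2+2+2+1+1=36

a_36 = 36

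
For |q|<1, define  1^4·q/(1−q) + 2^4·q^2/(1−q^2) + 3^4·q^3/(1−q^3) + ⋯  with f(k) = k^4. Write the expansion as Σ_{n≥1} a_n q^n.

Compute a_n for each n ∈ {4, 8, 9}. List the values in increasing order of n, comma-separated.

d|4:{4,2,1}  Σf=256+16+1=273
n=8: 8·1 4·2 2·4 1·8  f→[4096+256+16+1]=4369
n=9: 1·9 3·3 9·1  f→[1+81+6561]=6643

273, 4369, 6643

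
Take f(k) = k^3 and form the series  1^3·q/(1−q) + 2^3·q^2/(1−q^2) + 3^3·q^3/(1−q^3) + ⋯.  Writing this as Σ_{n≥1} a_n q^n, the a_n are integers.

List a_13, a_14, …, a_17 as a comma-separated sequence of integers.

2198, 3096, 3528, 4681, 4914

[q^13] f(13)=2197,f(1)=1 ⇒ 2198
q^14  k|14↦f(k): 1:1 2:8 7:343 14:2744  a_14=3096
d|15:{1,3,5,15}  Σf=1+27+125+3375=3528
n=16: 16·1 8·2 4·4 2·8 1·16  f→[4096+512+64+8+1]=4681
[q^17] f(1)=1,f(17)=4913 ⇒ 4914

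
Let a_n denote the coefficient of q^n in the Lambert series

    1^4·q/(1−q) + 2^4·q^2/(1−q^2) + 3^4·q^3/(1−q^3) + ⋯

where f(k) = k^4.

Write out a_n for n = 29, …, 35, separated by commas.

707282, 872644, 923522, 1118481, 1200644, 1419874, 1503652

[q^29] f(29)=707281,f(1)=1 ⇒ 707282
[q^30] f(30)=810000,f(15)=50625,f(10)=10000,f(6)=1296,f(5)=625,f(3)=81,f(2)=16,f(1)=1 ⇒ 872644
n=31: 31·1 1·31  f→[923521+1]=923522
n=32: 32·1 16·2 8·4 4·8 2·16 1·32  f→[1048576+65536+4096+256+16+1]=1118481
d|33:{33,11,3,1}  Σf=1185921+14641+81+1=1200644
n=34: 1·34 2·17 17·2 34·1  f→[1+16+83521+1336336]=1419874
d|35:{35,7,5,1}  Σf=1500625+2401+625+1=1503652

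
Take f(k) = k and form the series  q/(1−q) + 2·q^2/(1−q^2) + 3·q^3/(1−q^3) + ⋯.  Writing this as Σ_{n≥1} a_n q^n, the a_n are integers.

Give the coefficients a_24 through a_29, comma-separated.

60, 31, 42, 40, 56, 30

[q^24] f(24)=24,f(12)=12,f(8)=8,f(6)=6,f(4)=4,f(3)=3,f(2)=2,f(1)=1 ⇒ 60
q^25  k|25↦f(k): 25:25 5:5 1:1  a_25=31
q^26  k|26↦f(k): 26:26 13:13 2:2 1:1  a_26=42
[q^27] f(1)=1,f(3)=3,f(9)=9,f(27)=27 ⇒ 40
[q^28] f(1)=1,f(2)=2,f(4)=4,f(7)=7,f(14)=14,f(28)=28 ⇒ 56
d|29:{1,29}  Σf=1+29=30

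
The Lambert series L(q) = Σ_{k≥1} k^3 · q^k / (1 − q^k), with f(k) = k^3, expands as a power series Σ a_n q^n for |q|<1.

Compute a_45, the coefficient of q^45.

a_45 = 95382

d|45:{1,3,5,9,15,45}  Σf=1+27+125+729+3375+91125=95382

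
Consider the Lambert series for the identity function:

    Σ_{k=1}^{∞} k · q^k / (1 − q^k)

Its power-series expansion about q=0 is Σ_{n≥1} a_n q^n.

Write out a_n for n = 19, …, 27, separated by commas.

[q^19] f(1)=1,f(19)=19 ⇒ 20
d|20:{1,2,4,5,10,20}  Σf=1+2+4+5+10+20=42
q^21  k|21↦f(k): 1:1 3:3 7:7 21:21  a_21=32
[q^22] f(1)=1,f(2)=2,f(11)=11,f(22)=22 ⇒ 36
[q^23] f(23)=23,f(1)=1 ⇒ 24
n=24: 1·24 2·12 3·8 4·6 6·4 8·3 12·2 24·1  f→[1+2+3+4+6+8+12+24]=60
n=25: 25·1 5·5 1·25  f→[25+5+1]=31
[q^26] f(1)=1,f(2)=2,f(13)=13,f(26)=26 ⇒ 42
[q^27] f(1)=1,f(3)=3,f(9)=9,f(27)=27 ⇒ 40

20, 42, 32, 36, 24, 60, 31, 42, 40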